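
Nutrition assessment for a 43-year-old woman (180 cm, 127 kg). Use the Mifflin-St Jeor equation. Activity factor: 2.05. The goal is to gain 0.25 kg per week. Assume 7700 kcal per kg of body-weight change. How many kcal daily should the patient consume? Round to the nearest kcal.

4414 kcal daily

Mifflin-St Jeor (female): BMR = 10(127) + 6.25(180) − 5(43) − 161 = 1270 + 1125 − 215 − 161 = 2019 kcal/day.
TEE = 2019 × 2.05 = 4138.95 kcal/day.
Required daily surplus = 0.25 × 7700 ÷ 7 = 275 kcal/day.
Target intake = 4138.95 + 275 = 4413.95 kcal/day.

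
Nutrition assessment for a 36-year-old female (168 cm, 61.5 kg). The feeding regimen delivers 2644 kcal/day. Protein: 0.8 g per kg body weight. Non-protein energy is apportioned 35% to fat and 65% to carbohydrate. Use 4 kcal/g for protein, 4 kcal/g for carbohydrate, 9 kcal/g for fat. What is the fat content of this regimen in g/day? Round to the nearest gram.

Protein = 0.8 × 61.5 = 49.2 g → 49.2 × 4 = 196.8 kcal.
Non-protein calories = 2644 − 196.8 = 2447.2 kcal.
Fat: 35% × 2447.2 = 856.52 kcal; carbohydrate: 1590.68 kcal.
Fat: 856.52 kcal ÷ 9 kcal/g = 95.1689 g.

95 g/day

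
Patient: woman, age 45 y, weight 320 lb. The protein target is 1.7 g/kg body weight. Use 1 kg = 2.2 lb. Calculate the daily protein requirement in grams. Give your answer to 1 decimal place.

247.3 g/day

Weight in kg = 320 ÷ 2.2 = 145.4545 kg.
Protein = 1.7 g/kg × 145.4545 kg = 247.2727 g/day.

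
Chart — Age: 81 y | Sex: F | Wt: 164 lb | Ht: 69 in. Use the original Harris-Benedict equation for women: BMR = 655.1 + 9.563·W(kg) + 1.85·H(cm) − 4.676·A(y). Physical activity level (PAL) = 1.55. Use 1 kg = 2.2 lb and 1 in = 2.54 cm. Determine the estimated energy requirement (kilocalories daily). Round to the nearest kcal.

2036 kilocalories daily

Convert to metric: weight = 164 ÷ 2.2 = 74.5455 kg; height = 69 × 2.54 = 175.26 cm.
Harris-Benedict: BMR = 655.1 + 9.563(74.5455) + 1.85(175.26) − 4.676(81) = 1313.4532 kcal/day.
TEE = BMR × activity factor = 1313.4532 × 1.55 = 2035.8524 kcal/day.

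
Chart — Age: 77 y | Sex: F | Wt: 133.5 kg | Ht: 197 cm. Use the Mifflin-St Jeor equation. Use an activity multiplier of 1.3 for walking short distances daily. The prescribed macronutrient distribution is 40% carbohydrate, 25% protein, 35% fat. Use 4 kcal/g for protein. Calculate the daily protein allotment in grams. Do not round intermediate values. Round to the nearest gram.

164 g/day

Mifflin-St Jeor (female): BMR = 10(133.5) + 6.25(197) − 5(77) − 161 = 1335 + 1231.25 − 385 − 161 = 2020.25 kcal/day.
TEE = 2020.25 × 1.3 = 2626.325 kcal/day.
Protein energy = 25% × 2626.325 = 656.5813 kcal.
Protein = 656.5813 ÷ 4 kcal/g = 164.1453 g.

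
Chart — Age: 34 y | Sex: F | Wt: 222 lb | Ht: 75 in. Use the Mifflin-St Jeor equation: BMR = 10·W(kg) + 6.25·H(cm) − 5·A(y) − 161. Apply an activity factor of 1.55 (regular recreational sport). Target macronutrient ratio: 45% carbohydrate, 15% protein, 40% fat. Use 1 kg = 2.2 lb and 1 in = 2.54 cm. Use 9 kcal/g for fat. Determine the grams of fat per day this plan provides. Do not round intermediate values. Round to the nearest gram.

129 g/day

Convert to metric: weight = 222 ÷ 2.2 = 100.9091 kg; height = 75 × 2.54 = 190.5 cm.
Mifflin-St Jeor (female): BMR = 10(100.9091) + 6.25(190.5) − 5(34) − 161 = 1009.0909 + 1190.625 − 170 − 161 = 1868.7159 kcal/day.
TEE = 1868.7159 × 1.55 = 2896.5097 kcal/day.
Fat energy = 40% × 2896.5097 = 1158.6039 kcal.
Fat = 1158.6039 ÷ 9 kcal/g = 128.7338 g.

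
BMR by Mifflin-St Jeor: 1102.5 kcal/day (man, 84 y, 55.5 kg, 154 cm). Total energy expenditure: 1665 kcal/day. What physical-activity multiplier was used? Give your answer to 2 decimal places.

1.51

Activity factor = TEE ÷ BMR = 1665 ÷ 1102.5 = 1.51.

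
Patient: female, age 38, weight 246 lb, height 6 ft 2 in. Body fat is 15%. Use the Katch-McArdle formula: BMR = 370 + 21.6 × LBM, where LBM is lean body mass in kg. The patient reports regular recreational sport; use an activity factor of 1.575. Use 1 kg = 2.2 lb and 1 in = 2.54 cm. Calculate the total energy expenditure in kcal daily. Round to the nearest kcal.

Convert to metric: weight = 246 ÷ 2.2 = 111.8182 kg; height = (6×12 + 2) × 2.54 = 74 × 2.54 = 187.96 cm.
LBM = 111.8182 × (1 − 0.15) = 95.0455 kg. Katch-McArdle: BMR = 370 + 21.6 × 95.0455 = 2422.9818 kcal/day.
TEE = BMR × activity factor = 2422.9818 × 1.575 = 3816.1964 kcal/day.

3816 kcal daily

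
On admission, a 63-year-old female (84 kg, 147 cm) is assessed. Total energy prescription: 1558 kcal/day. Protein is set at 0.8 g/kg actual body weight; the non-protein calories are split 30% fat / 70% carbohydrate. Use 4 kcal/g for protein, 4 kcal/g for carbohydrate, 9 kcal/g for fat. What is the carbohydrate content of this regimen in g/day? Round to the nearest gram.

Protein = 0.8 × 84 = 67.2 g → 67.2 × 4 = 268.8 kcal.
Non-protein calories = 1558 − 268.8 = 1289.2 kcal.
Fat: 30% × 1289.2 = 386.76 kcal; carbohydrate: 902.44 kcal.
Carbohydrate: 902.44 kcal ÷ 4 kcal/g = 225.61 g.

226 g/day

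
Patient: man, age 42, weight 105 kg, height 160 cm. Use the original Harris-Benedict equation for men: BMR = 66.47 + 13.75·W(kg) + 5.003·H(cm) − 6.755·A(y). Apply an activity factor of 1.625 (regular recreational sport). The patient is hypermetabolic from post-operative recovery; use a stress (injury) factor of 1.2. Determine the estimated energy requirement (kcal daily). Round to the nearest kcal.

3953 kcal daily

Harris-Benedict: BMR = 66.47 + 13.75(105) + 5.003(160) − 6.755(42) = 2026.99 kcal/day.
TEE = BMR × activity factor = 2026.99 × 1.625 = 3293.8588 kcal/day.
Apply stress factor: 3293.8588 × 1.2 = 3952.6305 kcal/day.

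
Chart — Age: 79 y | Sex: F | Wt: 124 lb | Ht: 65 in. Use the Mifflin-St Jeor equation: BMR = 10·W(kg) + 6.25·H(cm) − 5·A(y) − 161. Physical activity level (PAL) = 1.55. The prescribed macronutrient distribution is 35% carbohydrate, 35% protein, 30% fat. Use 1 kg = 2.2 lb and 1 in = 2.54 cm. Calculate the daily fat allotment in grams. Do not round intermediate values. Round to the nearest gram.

54 g/day

Convert to metric: weight = 124 ÷ 2.2 = 56.3636 kg; height = 65 × 2.54 = 165.1 cm.
Mifflin-St Jeor (female): BMR = 10(56.3636) + 6.25(165.1) − 5(79) − 161 = 563.6364 + 1031.875 − 395 − 161 = 1039.5114 kcal/day.
TEE = 1039.5114 × 1.55 = 1611.2426 kcal/day.
Fat energy = 30% × 1611.2426 = 483.3728 kcal.
Fat = 483.3728 ÷ 9 kcal/g = 53.7081 g.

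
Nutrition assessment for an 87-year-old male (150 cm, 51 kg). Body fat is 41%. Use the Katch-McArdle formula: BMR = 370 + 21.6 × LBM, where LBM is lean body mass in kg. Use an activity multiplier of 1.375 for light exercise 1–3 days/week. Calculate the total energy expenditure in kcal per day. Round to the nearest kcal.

1402 kcal per day

LBM = 51 × (1 − 0.41) = 30.09 kg. Katch-McArdle: BMR = 370 + 21.6 × 30.09 = 1019.944 kcal/day.
TEE = BMR × activity factor = 1019.944 × 1.375 = 1402.423 kcal/day.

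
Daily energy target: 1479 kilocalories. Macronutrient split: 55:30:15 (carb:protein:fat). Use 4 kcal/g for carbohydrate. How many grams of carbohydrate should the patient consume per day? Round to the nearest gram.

203 g/day

Carbohydrate energy = 55% × 1479 = 813.45 kcal.
At 4 kcal/g: 813.45 ÷ 4 = 203.3625 g.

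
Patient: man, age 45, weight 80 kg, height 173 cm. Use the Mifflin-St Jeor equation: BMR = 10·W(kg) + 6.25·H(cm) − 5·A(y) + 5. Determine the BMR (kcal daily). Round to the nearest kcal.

1661 kcal daily

Mifflin-St Jeor (male): BMR = 10(80) + 6.25(173) − 5(45) + 5 = 800 + 1081.25 − 225 + 5 = 1661.25 kcal/day.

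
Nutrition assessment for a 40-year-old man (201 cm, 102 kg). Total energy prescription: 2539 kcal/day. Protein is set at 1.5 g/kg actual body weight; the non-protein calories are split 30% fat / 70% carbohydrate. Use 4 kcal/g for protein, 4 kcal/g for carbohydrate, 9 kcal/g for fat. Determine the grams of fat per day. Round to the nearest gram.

Protein = 1.5 × 102 = 153 g → 153 × 4 = 612 kcal.
Non-protein calories = 2539 − 612 = 1927 kcal.
Fat: 30% × 1927 = 578.1 kcal; carbohydrate: 1348.9 kcal.
Fat: 578.1 kcal ÷ 9 kcal/g = 64.2333 g.

64 g/day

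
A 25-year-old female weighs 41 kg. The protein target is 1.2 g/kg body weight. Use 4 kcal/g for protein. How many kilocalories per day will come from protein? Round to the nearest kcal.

197 kcal/day

Protein = 1.2 g/kg × 41 kg = 49.2 g/day.
Protein energy = 49.2 g × 4 kcal/g = 196.8 kcal/day.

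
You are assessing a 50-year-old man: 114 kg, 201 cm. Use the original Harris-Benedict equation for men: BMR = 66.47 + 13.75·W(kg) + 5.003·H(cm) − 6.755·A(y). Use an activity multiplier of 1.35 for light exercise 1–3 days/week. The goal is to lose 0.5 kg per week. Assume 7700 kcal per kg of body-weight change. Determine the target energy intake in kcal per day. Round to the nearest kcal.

Harris-Benedict: BMR = 66.47 + 13.75(114) + 5.003(201) − 6.755(50) = 2301.823 kcal/day.
TEE = 2301.823 × 1.35 = 3107.4611 kcal/day.
Required daily deficit = 0.5 × 7700 ÷ 7 = 550 kcal/day.
Target intake = 3107.4611 − 550 = 2557.4611 kcal/day.

2557 kcal per day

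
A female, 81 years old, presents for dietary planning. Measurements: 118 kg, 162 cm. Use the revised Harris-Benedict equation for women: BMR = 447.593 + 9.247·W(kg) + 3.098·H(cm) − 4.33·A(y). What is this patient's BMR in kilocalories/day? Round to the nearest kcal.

1690 kilocalories/day

Harris-Benedict: BMR = 447.593 + 9.247(118) + 3.098(162) − 4.33(81) = 1689.885 kcal/day.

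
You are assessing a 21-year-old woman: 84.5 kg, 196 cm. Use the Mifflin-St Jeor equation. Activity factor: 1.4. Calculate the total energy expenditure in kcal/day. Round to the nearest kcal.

2526 kcal/day

Mifflin-St Jeor (female): BMR = 10(84.5) + 6.25(196) − 5(21) − 161 = 845 + 1225 − 105 − 161 = 1804 kcal/day.
TEE = BMR × activity factor = 1804 × 1.4 = 2525.6 kcal/day.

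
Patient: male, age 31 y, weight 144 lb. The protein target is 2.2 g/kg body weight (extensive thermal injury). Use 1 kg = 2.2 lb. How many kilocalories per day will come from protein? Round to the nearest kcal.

576 kcal/day

Weight in kg = 144 ÷ 2.2 = 65.4545 kg.
Protein = 2.2 g/kg × 65.4545 kg = 144 g/day.
Protein energy = 144 g × 4 kcal/g = 576 kcal/day.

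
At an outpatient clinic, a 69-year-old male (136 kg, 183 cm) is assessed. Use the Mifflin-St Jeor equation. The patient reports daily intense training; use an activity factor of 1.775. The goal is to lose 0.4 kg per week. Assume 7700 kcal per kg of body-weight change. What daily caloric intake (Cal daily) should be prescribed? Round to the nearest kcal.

3401 Cal daily

Mifflin-St Jeor (male): BMR = 10(136) + 6.25(183) − 5(69) + 5 = 1360 + 1143.75 − 345 + 5 = 2163.75 kcal/day.
TEE = 2163.75 × 1.775 = 3840.6563 kcal/day.
Required daily deficit = 0.4 × 7700 ÷ 7 = 440 kcal/day.
Target intake = 3840.6563 − 440 = 3400.6563 kcal/day.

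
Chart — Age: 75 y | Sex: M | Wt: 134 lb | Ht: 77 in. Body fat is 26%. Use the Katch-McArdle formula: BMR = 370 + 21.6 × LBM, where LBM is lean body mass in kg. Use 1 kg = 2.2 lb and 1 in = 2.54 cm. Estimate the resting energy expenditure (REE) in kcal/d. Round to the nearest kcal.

Convert to metric: weight = 134 ÷ 2.2 = 60.9091 kg; height = 77 × 2.54 = 195.58 cm.
LBM = 60.9091 × (1 − 0.26) = 45.0727 kg. Katch-McArdle: BMR = 370 + 21.6 × 45.0727 = 1343.5709 kcal/day.

1344 kcal/d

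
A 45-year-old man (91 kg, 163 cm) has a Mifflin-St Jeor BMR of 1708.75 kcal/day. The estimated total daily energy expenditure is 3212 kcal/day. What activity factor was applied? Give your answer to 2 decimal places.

Activity factor = TEE ÷ BMR = 3212 ÷ 1708.75 = 1.88.

1.88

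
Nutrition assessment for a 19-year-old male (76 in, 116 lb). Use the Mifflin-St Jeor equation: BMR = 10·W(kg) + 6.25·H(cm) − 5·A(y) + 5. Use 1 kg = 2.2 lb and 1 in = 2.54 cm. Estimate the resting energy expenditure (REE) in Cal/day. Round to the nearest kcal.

Convert to metric: weight = 116 ÷ 2.2 = 52.7273 kg; height = 76 × 2.54 = 193.04 cm.
Mifflin-St Jeor (male): BMR = 10(52.7273) + 6.25(193.04) − 5(19) + 5 = 527.2727 + 1206.5 − 95 + 5 = 1643.7727 kcal/day.

1644 Cal/day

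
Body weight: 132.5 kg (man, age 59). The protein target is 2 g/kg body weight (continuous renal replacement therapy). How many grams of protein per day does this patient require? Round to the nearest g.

Protein = 2 g/kg × 132.5 kg = 265 g/day.

265 g/day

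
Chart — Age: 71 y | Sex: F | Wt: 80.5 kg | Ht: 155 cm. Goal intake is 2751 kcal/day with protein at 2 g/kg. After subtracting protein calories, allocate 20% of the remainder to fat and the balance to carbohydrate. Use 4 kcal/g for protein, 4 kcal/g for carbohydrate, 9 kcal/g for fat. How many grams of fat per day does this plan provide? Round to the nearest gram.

47 g/day

Protein = 2 × 80.5 = 161 g → 161 × 4 = 644 kcal.
Non-protein calories = 2751 − 644 = 2107 kcal.
Fat: 20% × 2107 = 421.4 kcal; carbohydrate: 1685.6 kcal.
Fat: 421.4 kcal ÷ 9 kcal/g = 46.8222 g.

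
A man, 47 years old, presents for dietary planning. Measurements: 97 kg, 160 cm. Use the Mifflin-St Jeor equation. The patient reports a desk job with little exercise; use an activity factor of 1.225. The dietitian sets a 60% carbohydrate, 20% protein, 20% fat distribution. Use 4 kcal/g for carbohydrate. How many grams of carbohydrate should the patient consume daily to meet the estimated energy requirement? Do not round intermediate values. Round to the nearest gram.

Mifflin-St Jeor (male): BMR = 10(97) + 6.25(160) − 5(47) + 5 = 970 + 1000 − 235 + 5 = 1740 kcal/day.
TEE = 1740 × 1.225 = 2131.5 kcal/day.
Carbohydrate energy = 60% × 2131.5 = 1278.9 kcal.
Carbohydrate = 1278.9 ÷ 4 kcal/g = 319.725 g.

320 g/day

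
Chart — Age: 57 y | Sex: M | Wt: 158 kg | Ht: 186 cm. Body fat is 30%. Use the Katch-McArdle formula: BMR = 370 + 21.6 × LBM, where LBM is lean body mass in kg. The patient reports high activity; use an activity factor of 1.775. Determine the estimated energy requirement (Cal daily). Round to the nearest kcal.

4897 Cal daily

LBM = 158 × (1 − 0.3) = 110.6 kg. Katch-McArdle: BMR = 370 + 21.6 × 110.6 = 2758.96 kcal/day.
TEE = BMR × activity factor = 2758.96 × 1.775 = 4897.154 kcal/day.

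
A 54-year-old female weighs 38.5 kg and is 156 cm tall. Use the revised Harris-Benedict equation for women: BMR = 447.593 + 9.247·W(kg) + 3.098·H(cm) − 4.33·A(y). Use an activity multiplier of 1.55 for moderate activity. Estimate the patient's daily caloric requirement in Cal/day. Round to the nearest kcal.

1632 Cal/day

Harris-Benedict: BMR = 447.593 + 9.247(38.5) + 3.098(156) − 4.33(54) = 1053.0705 kcal/day.
TEE = BMR × activity factor = 1053.0705 × 1.55 = 1632.2593 kcal/day.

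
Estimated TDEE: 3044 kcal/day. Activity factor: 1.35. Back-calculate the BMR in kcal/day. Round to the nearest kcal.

2255 kcal/day

BMR = TEE ÷ activity factor = 3044 ÷ 1.35 = 2254.8148 kcal/day.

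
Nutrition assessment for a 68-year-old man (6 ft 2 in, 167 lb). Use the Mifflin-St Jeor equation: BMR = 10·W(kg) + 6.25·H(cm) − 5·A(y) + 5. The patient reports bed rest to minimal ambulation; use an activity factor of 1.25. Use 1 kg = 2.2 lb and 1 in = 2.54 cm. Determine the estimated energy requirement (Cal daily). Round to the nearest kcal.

1999 Cal daily

Convert to metric: weight = 167 ÷ 2.2 = 75.9091 kg; height = (6×12 + 2) × 2.54 = 74 × 2.54 = 187.96 cm.
Mifflin-St Jeor (male): BMR = 10(75.9091) + 6.25(187.96) − 5(68) + 5 = 759.0909 + 1174.75 − 340 + 5 = 1598.8409 kcal/day.
TEE = BMR × activity factor = 1598.8409 × 1.25 = 1998.5511 kcal/day.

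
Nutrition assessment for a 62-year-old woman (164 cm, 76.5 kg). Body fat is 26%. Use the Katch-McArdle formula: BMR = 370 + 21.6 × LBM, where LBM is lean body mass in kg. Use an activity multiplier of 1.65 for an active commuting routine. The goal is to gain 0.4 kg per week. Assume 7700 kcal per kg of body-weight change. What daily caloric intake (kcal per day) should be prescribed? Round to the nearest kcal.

3068 kcal per day

LBM = 76.5 × (1 − 0.26) = 56.61 kg. Katch-McArdle: BMR = 370 + 21.6 × 56.61 = 1592.776 kcal/day.
TEE = 1592.776 × 1.65 = 2628.0804 kcal/day.
Required daily surplus = 0.4 × 7700 ÷ 7 = 440 kcal/day.
Target intake = 2628.0804 + 440 = 3068.0804 kcal/day.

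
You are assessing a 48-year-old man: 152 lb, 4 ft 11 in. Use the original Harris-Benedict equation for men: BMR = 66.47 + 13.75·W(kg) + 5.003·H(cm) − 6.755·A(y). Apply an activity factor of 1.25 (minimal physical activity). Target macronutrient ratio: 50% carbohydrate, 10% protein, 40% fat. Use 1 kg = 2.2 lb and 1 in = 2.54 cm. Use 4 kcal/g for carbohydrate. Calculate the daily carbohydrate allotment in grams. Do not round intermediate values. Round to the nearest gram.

Convert to metric: weight = 152 ÷ 2.2 = 69.0909 kg; height = (4×12 + 11) × 2.54 = 59 × 2.54 = 149.86 cm.
Harris-Benedict: BMR = 66.47 + 13.75(69.0909) + 5.003(149.86) − 6.755(48) = 1441.9796 kcal/day.
TEE = 1441.9796 × 1.25 = 1802.4745 kcal/day.
Carbohydrate energy = 50% × 1802.4745 = 901.2372 kcal.
Carbohydrate = 901.2372 ÷ 4 kcal/g = 225.3093 g.

225 g/day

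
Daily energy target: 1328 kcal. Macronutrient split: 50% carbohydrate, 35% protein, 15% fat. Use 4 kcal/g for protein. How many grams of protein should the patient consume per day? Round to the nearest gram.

116 g/day

Protein energy = 35% × 1328 = 464.8 kcal.
At 4 kcal/g: 464.8 ÷ 4 = 116.2 g.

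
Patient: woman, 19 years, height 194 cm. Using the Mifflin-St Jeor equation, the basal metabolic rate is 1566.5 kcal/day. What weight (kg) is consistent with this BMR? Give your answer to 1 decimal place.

61.0 kg

1566.5 = 10·W + 6.25(194) − 5(19) − 161
10·W = 1566.5 − 956.5 = 610, so W = 61 kg.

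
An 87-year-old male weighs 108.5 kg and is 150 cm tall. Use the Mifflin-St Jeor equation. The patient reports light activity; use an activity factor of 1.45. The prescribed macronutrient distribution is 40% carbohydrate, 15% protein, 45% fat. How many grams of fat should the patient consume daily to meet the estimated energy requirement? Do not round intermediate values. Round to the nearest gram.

Mifflin-St Jeor (male): BMR = 10(108.5) + 6.25(150) − 5(87) + 5 = 1085 + 937.5 − 435 + 5 = 1592.5 kcal/day.
TEE = 1592.5 × 1.45 = 2309.125 kcal/day.
Fat energy = 45% × 2309.125 = 1039.1063 kcal.
Fat = 1039.1063 ÷ 9 kcal/g = 115.4563 g.

115 g/day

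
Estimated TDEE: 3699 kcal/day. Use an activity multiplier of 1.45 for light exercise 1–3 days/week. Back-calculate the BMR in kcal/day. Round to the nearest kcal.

2551 kcal/day

BMR = TEE ÷ activity factor = 3699 ÷ 1.45 = 2551.0345 kcal/day.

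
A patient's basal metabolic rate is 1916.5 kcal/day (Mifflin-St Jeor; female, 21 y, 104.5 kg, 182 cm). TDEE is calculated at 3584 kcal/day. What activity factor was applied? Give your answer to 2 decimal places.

1.87

Activity factor = TEE ÷ BMR = 3584 ÷ 1916.5 = 1.87.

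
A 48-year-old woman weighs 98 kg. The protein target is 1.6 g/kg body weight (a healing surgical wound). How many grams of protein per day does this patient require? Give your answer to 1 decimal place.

156.8 g/day

Protein = 1.6 g/kg × 98 kg = 156.8 g/day.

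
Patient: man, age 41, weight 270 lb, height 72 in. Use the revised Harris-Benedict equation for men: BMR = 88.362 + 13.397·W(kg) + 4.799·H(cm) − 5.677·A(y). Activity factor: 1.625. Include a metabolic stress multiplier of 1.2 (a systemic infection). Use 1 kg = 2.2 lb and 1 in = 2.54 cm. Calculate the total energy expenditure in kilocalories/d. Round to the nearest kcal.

Convert to metric: weight = 270 ÷ 2.2 = 122.7273 kg; height = 72 × 2.54 = 182.88 cm.
Harris-Benedict: BMR = 88.362 + 13.397(122.7273) + 4.799(182.88) − 5.677(41) = 2377.4234 kcal/day.
TEE = BMR × activity factor = 2377.4234 × 1.625 = 3863.313 kcal/day.
Apply stress factor: 3863.313 × 1.2 = 4635.9756 kcal/day.

4636 kilocalories/d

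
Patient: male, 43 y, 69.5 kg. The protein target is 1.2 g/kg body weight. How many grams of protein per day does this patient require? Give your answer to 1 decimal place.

83.4 g/day

Protein = 1.2 g/kg × 69.5 kg = 83.4 g/day.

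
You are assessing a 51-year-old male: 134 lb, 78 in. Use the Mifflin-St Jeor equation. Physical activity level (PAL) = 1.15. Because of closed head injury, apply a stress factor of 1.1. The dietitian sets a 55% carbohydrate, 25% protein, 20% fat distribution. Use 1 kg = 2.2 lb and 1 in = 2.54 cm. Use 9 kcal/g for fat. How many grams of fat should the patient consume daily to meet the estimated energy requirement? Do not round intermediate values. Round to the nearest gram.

45 g/day

Convert to metric: weight = 134 ÷ 2.2 = 60.9091 kg; height = 78 × 2.54 = 198.12 cm.
Mifflin-St Jeor (male): BMR = 10(60.9091) + 6.25(198.12) − 5(51) + 5 = 609.0909 + 1238.25 − 255 + 5 = 1597.3409 kcal/day.
TEE = 1597.3409 × 1.15 = 1836.942 kcal/day.
With stress factor 1.1: 1836.942 × 1.1 = 2020.6363 kcal/day.
Fat energy = 20% × 2020.6363 = 404.1273 kcal.
Fat = 404.1273 ÷ 9 kcal/g = 44.903 g.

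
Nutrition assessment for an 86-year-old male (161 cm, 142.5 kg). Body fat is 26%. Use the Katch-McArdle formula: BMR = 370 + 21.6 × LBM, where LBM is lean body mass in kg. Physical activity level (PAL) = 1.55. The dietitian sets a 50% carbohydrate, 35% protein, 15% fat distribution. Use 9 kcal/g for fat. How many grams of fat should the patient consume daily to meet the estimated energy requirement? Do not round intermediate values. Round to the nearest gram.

68 g/day

LBM = 142.5 × (1 − 0.26) = 105.45 kg. Katch-McArdle: BMR = 370 + 21.6 × 105.45 = 2647.72 kcal/day.
TEE = 2647.72 × 1.55 = 4103.966 kcal/day.
Fat energy = 15% × 4103.966 = 615.5949 kcal.
Fat = 615.5949 ÷ 9 kcal/g = 68.3994 g.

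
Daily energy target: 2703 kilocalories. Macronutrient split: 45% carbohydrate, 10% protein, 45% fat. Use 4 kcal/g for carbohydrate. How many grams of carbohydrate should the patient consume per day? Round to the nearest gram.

304 g/day

Carbohydrate energy = 45% × 2703 = 1216.35 kcal.
At 4 kcal/g: 1216.35 ÷ 4 = 304.0875 g.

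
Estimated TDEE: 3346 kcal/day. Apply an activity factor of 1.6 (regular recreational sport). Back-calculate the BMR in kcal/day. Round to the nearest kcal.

BMR = TEE ÷ activity factor = 3346 ÷ 1.6 = 2091.25 kcal/day.

2091 kcal/day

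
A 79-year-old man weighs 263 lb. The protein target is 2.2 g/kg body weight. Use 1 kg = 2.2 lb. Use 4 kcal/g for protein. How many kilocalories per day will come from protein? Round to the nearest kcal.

Weight in kg = 263 ÷ 2.2 = 119.5455 kg.
Protein = 2.2 g/kg × 119.5455 kg = 263 g/day.
Protein energy = 263 g × 4 kcal/g = 1052 kcal/day.

1052 kcal/day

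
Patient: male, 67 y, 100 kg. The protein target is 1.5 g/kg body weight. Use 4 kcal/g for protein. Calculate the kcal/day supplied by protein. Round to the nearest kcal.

Protein = 1.5 g/kg × 100 kg = 150 g/day.
Protein energy = 150 g × 4 kcal/g = 600 kcal/day.

600 kcal/day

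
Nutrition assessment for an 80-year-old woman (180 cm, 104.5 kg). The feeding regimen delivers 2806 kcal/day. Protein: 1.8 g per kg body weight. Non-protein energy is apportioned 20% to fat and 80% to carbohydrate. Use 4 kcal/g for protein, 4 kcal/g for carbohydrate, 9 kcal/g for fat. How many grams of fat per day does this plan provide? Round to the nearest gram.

46 g/day

Protein = 1.8 × 104.5 = 188.1 g → 188.1 × 4 = 752.4 kcal.
Non-protein calories = 2806 − 752.4 = 2053.6 kcal.
Fat: 20% × 2053.6 = 410.72 kcal; carbohydrate: 1642.88 kcal.
Fat: 410.72 kcal ÷ 9 kcal/g = 45.6356 g.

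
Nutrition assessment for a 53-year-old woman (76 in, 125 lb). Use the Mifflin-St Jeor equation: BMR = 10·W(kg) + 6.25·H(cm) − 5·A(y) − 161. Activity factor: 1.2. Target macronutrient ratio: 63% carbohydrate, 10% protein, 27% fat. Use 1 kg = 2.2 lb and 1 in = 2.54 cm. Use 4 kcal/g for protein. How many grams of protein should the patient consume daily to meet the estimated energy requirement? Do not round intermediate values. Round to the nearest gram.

40 g/day

Convert to metric: weight = 125 ÷ 2.2 = 56.8182 kg; height = 76 × 2.54 = 193.04 cm.
Mifflin-St Jeor (female): BMR = 10(56.8182) + 6.25(193.04) − 5(53) − 161 = 568.1818 + 1206.5 − 265 − 161 = 1348.6818 kcal/day.
TEE = 1348.6818 × 1.2 = 1618.4182 kcal/day.
Protein energy = 10% × 1618.4182 = 161.8418 kcal.
Protein = 161.8418 ÷ 4 kcal/g = 40.4605 g.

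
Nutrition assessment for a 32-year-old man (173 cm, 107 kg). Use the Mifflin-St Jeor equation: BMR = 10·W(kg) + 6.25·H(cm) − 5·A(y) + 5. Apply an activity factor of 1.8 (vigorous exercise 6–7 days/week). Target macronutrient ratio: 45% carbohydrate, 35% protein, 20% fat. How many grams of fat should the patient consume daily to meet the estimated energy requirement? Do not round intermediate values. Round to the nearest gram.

Mifflin-St Jeor (male): BMR = 10(107) + 6.25(173) − 5(32) + 5 = 1070 + 1081.25 − 160 + 5 = 1996.25 kcal/day.
TEE = 1996.25 × 1.8 = 3593.25 kcal/day.
Fat energy = 20% × 3593.25 = 718.65 kcal.
Fat = 718.65 ÷ 9 kcal/g = 79.85 g.

80 g/day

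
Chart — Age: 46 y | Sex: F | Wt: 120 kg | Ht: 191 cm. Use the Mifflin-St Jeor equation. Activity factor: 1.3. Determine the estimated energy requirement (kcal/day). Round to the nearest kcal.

Mifflin-St Jeor (female): BMR = 10(120) + 6.25(191) − 5(46) − 161 = 1200 + 1193.75 − 230 − 161 = 2002.75 kcal/day.
TEE = BMR × activity factor = 2002.75 × 1.3 = 2603.575 kcal/day.

2604 kcal/day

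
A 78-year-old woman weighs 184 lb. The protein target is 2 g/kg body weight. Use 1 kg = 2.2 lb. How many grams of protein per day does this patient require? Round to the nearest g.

167 g/day

Weight in kg = 184 ÷ 2.2 = 83.6364 kg.
Protein = 2 g/kg × 83.6364 kg = 167.2727 g/day.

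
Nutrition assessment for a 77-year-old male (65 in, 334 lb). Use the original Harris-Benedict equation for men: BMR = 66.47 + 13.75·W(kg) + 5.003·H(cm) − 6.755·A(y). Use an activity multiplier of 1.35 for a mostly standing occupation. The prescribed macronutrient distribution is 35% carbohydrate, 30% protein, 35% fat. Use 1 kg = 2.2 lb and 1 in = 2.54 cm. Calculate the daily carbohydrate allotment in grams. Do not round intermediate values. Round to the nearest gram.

Convert to metric: weight = 334 ÷ 2.2 = 151.8182 kg; height = 65 × 2.54 = 165.1 cm.
Harris-Benedict: BMR = 66.47 + 13.75(151.8182) + 5.003(165.1) − 6.755(77) = 2459.8303 kcal/day.
TEE = 2459.8303 × 1.35 = 3320.7709 kcal/day.
Carbohydrate energy = 35% × 3320.7709 = 1162.2698 kcal.
Carbohydrate = 1162.2698 ÷ 4 kcal/g = 290.5675 g.

291 g/day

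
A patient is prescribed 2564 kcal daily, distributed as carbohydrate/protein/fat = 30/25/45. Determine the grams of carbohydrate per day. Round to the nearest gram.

Carbohydrate energy = 30% × 2564 = 769.2 kcal.
At 4 kcal/g: 769.2 ÷ 4 = 192.3 g.

192 g/day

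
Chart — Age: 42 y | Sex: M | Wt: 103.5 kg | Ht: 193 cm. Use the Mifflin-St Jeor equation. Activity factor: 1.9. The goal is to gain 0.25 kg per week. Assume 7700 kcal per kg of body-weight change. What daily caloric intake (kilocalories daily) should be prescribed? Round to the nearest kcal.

4144 kilocalories daily

Mifflin-St Jeor (male): BMR = 10(103.5) + 6.25(193) − 5(42) + 5 = 1035 + 1206.25 − 210 + 5 = 2036.25 kcal/day.
TEE = 2036.25 × 1.9 = 3868.875 kcal/day.
Required daily surplus = 0.25 × 7700 ÷ 7 = 275 kcal/day.
Target intake = 3868.875 + 275 = 4143.875 kcal/day.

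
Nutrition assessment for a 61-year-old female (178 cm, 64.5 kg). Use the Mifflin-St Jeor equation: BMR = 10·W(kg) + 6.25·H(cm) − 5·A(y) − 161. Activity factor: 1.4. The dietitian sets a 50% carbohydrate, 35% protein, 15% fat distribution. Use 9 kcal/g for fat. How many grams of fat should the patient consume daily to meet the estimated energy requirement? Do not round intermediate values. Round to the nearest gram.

Mifflin-St Jeor (female): BMR = 10(64.5) + 6.25(178) − 5(61) − 161 = 645 + 1112.5 − 305 − 161 = 1291.5 kcal/day.
TEE = 1291.5 × 1.4 = 1808.1 kcal/day.
Fat energy = 15% × 1808.1 = 271.215 kcal.
Fat = 271.215 ÷ 9 kcal/g = 30.135 g.

30 g/day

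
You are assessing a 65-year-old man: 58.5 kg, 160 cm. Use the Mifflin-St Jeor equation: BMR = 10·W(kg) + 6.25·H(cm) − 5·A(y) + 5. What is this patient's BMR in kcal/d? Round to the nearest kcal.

Mifflin-St Jeor (male): BMR = 10(58.5) + 6.25(160) − 5(65) + 5 = 585 + 1000 − 325 + 5 = 1265 kcal/day.

1265 kcal/d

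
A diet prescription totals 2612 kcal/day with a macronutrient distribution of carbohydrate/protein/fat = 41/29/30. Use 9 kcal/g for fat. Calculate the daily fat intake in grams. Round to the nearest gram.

87 g/day

Fat energy = 30% × 2612 = 783.6 kcal.
At 9 kcal/g: 783.6 ÷ 9 = 87.0667 g.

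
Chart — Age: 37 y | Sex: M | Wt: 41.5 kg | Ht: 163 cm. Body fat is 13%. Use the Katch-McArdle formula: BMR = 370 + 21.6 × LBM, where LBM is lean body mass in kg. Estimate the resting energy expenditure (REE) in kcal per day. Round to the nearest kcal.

LBM = 41.5 × (1 − 0.13) = 36.105 kg. Katch-McArdle: BMR = 370 + 21.6 × 36.105 = 1149.868 kcal/day.

1150 kcal per day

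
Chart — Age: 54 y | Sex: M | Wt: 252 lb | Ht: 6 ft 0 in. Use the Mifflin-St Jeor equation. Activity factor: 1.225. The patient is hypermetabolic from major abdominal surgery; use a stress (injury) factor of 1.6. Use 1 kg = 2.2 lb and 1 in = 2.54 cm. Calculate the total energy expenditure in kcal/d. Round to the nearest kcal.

3966 kcal/d

Convert to metric: weight = 252 ÷ 2.2 = 114.5455 kg; height = (6×12 + 0) × 2.54 = 72 × 2.54 = 182.88 cm.
Mifflin-St Jeor (male): BMR = 10(114.5455) + 6.25(182.88) − 5(54) + 5 = 1145.4545 + 1143 − 270 + 5 = 2023.4545 kcal/day.
TEE = BMR × activity factor = 2023.4545 × 1.225 = 2478.7318 kcal/day.
Apply stress factor: 2478.7318 × 1.6 = 3965.9709 kcal/day.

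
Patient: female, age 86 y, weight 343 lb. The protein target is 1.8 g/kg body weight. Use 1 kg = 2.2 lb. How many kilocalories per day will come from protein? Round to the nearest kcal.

1123 kcal/day

Weight in kg = 343 ÷ 2.2 = 155.9091 kg.
Protein = 1.8 g/kg × 155.9091 kg = 280.6364 g/day.
Protein energy = 280.6364 g × 4 kcal/g = 1122.5455 kcal/day.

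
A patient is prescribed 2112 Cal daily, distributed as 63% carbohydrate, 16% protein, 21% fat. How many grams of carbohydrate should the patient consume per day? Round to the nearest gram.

Carbohydrate energy = 63% × 2112 = 1330.56 kcal.
At 4 kcal/g: 1330.56 ÷ 4 = 332.64 g.

333 g/day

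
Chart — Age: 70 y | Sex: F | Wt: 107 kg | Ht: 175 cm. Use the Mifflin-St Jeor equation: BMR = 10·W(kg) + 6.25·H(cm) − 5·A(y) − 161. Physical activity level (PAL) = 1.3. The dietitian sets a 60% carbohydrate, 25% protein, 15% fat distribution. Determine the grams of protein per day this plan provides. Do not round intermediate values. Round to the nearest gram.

Mifflin-St Jeor (female): BMR = 10(107) + 6.25(175) − 5(70) − 161 = 1070 + 1093.75 − 350 − 161 = 1652.75 kcal/day.
TEE = 1652.75 × 1.3 = 2148.575 kcal/day.
Protein energy = 25% × 2148.575 = 537.1438 kcal.
Protein = 537.1438 ÷ 4 kcal/g = 134.2859 g.

134 g/day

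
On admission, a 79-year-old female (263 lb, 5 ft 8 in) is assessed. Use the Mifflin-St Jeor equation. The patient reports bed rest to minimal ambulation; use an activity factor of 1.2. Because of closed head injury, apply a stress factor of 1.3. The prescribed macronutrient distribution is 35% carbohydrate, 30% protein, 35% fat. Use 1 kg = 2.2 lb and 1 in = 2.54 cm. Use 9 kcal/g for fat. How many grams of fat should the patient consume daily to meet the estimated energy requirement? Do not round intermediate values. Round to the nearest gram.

104 g/day

Convert to metric: weight = 263 ÷ 2.2 = 119.5455 kg; height = (5×12 + 8) × 2.54 = 68 × 2.54 = 172.72 cm.
Mifflin-St Jeor (female): BMR = 10(119.5455) + 6.25(172.72) − 5(79) − 161 = 1195.4545 + 1079.5 − 395 − 161 = 1718.9545 kcal/day.
TEE = 1718.9545 × 1.2 = 2062.7455 kcal/day.
With stress factor 1.3: 2062.7455 × 1.3 = 2681.5691 kcal/day.
Fat energy = 35% × 2681.5691 = 938.5492 kcal.
Fat = 938.5492 ÷ 9 kcal/g = 104.2832 g.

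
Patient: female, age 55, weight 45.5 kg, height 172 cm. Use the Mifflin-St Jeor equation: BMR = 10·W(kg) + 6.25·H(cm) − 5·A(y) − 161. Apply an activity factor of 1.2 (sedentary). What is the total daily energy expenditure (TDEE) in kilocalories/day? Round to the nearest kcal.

1313 kilocalories/day

Mifflin-St Jeor (female): BMR = 10(45.5) + 6.25(172) − 5(55) − 161 = 455 + 1075 − 275 − 161 = 1094 kcal/day.
TEE = BMR × activity factor = 1094 × 1.2 = 1312.8 kcal/day.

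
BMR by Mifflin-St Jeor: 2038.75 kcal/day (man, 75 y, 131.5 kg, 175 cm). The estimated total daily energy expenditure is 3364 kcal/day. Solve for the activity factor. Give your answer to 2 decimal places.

Activity factor = TEE ÷ BMR = 3364 ÷ 2038.75 = 1.65.

1.65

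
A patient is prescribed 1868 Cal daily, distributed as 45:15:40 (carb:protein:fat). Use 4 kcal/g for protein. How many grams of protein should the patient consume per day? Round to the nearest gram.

70 g/day

Protein energy = 15% × 1868 = 280.2 kcal.
At 4 kcal/g: 280.2 ÷ 4 = 70.05 g.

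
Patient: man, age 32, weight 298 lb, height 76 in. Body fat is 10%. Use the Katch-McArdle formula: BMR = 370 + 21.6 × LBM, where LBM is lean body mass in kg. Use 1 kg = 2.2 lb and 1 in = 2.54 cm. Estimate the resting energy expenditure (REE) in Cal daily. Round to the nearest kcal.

Convert to metric: weight = 298 ÷ 2.2 = 135.4545 kg; height = 76 × 2.54 = 193.04 cm.
LBM = 135.4545 × (1 − 0.1) = 121.9091 kg. Katch-McArdle: BMR = 370 + 21.6 × 121.9091 = 3003.2364 kcal/day.

3003 Cal daily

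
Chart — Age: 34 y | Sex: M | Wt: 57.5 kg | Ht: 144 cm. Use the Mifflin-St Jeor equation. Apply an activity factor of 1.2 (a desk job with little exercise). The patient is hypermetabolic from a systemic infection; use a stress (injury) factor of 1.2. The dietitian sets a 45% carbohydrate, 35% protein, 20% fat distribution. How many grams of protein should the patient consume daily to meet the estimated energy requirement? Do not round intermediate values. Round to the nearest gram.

Mifflin-St Jeor (male): BMR = 10(57.5) + 6.25(144) − 5(34) + 5 = 575 + 900 − 170 + 5 = 1310 kcal/day.
TEE = 1310 × 1.2 = 1572 kcal/day.
With stress factor 1.2: 1572 × 1.2 = 1886.4 kcal/day.
Protein energy = 35% × 1886.4 = 660.24 kcal.
Protein = 660.24 ÷ 4 kcal/g = 165.06 g.

165 g/day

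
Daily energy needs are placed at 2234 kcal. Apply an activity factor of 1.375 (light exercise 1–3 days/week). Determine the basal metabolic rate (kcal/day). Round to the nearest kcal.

BMR = TEE ÷ activity factor = 2234 ÷ 1.375 = 1624.7273 kcal/day.

1625 kcal/day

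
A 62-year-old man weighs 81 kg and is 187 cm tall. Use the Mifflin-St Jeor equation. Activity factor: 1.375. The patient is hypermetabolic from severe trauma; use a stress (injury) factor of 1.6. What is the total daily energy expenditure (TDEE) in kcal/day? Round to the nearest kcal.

Mifflin-St Jeor (male): BMR = 10(81) + 6.25(187) − 5(62) + 5 = 810 + 1168.75 − 310 + 5 = 1673.75 kcal/day.
TEE = BMR × activity factor = 1673.75 × 1.375 = 2301.4063 kcal/day.
Apply stress factor: 2301.4063 × 1.6 = 3682.25 kcal/day.

3682 kcal/day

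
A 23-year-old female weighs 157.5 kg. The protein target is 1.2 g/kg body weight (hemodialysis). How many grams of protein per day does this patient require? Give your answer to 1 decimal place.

189.0 g/day

Protein = 1.2 g/kg × 157.5 kg = 189 g/day.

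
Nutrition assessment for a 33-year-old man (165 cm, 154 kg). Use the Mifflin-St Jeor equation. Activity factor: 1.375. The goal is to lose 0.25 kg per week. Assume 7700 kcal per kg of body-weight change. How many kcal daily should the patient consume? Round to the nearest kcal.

Mifflin-St Jeor (male): BMR = 10(154) + 6.25(165) − 5(33) + 5 = 1540 + 1031.25 − 165 + 5 = 2411.25 kcal/day.
TEE = 2411.25 × 1.375 = 3315.4688 kcal/day.
Required daily deficit = 0.25 × 7700 ÷ 7 = 275 kcal/day.
Target intake = 3315.4688 − 275 = 3040.4688 kcal/day.

3040 kcal daily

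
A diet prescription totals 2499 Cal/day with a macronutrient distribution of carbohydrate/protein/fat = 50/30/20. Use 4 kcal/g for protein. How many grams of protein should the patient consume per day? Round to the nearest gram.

Protein energy = 30% × 2499 = 749.7 kcal.
At 4 kcal/g: 749.7 ÷ 4 = 187.425 g.

187 g/day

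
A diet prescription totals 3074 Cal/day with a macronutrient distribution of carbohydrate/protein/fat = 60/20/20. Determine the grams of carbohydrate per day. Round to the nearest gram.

Carbohydrate energy = 60% × 3074 = 1844.4 kcal.
At 4 kcal/g: 1844.4 ÷ 4 = 461.1 g.

461 g/day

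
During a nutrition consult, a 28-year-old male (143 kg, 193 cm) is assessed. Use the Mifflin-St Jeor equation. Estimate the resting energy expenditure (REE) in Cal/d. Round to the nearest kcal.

2501 Cal/d

Mifflin-St Jeor (male): BMR = 10(143) + 6.25(193) − 5(28) + 5 = 1430 + 1206.25 − 140 + 5 = 2501.25 kcal/day.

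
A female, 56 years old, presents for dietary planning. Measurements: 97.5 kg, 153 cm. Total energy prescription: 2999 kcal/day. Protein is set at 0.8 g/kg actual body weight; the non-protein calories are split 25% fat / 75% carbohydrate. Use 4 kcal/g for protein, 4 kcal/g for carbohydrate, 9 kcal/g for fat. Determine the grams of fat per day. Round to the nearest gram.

75 g/day

Protein = 0.8 × 97.5 = 78 g → 78 × 4 = 312 kcal.
Non-protein calories = 2999 − 312 = 2687 kcal.
Fat: 25% × 2687 = 671.75 kcal; carbohydrate: 2015.25 kcal.
Fat: 671.75 kcal ÷ 9 kcal/g = 74.6389 g.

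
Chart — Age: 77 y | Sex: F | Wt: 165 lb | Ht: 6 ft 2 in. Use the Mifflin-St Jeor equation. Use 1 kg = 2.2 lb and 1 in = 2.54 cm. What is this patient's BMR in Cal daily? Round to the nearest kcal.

Convert to metric: weight = 165 ÷ 2.2 = 75 kg; height = (6×12 + 2) × 2.54 = 74 × 2.54 = 187.96 cm.
Mifflin-St Jeor (female): BMR = 10(75) + 6.25(187.96) − 5(77) − 161 = 750 + 1174.75 − 385 − 161 = 1378.75 kcal/day.

1379 Cal daily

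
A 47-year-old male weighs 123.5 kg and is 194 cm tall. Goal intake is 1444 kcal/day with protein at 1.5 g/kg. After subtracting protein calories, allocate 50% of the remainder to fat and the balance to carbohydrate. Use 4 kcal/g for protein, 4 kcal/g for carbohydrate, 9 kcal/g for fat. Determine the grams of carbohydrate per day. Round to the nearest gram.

Protein = 1.5 × 123.5 = 185.25 g → 185.25 × 4 = 741 kcal.
Non-protein calories = 1444 − 741 = 703 kcal.
Fat: 50% × 703 = 351.5 kcal; carbohydrate: 351.5 kcal.
Carbohydrate: 351.5 kcal ÷ 4 kcal/g = 87.875 g.

88 g/day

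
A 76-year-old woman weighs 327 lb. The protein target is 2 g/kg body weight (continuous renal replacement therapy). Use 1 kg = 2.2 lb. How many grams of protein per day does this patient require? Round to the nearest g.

297 g/day

Weight in kg = 327 ÷ 2.2 = 148.6364 kg.
Protein = 2 g/kg × 148.6364 kg = 297.2727 g/day.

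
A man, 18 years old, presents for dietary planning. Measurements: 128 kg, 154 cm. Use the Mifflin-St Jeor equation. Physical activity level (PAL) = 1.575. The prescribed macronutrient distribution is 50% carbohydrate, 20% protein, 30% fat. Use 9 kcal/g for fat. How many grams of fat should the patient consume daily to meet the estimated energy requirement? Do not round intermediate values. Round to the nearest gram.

113 g/day

Mifflin-St Jeor (male): BMR = 10(128) + 6.25(154) − 5(18) + 5 = 1280 + 962.5 − 90 + 5 = 2157.5 kcal/day.
TEE = 2157.5 × 1.575 = 3398.0625 kcal/day.
Fat energy = 30% × 3398.0625 = 1019.4188 kcal.
Fat = 1019.4188 ÷ 9 kcal/g = 113.2688 g.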